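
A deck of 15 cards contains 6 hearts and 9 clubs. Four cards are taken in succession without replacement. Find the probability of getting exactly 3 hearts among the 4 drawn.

12/91

One ordering (hearts drawn first) has probability 6/15 × 5/14 × 4/13 × 9/12 = 1080/32760 = 3/91.
There are C(4,3) = 4 such orderings, each equally likely, so P = 4 × 3/91 = 12/91.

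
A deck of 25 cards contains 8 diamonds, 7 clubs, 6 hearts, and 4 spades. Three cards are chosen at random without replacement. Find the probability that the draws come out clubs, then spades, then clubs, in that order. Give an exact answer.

7/575

Multiply the probability of each draw given the previous ones:
P = 7/25 × 4/24 × 6/23 = 168/13800 = 7/575.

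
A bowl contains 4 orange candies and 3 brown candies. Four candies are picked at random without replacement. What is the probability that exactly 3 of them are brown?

4/35

One ordering (brown drawn first) has probability 3/7 × 2/6 × 1/5 × 4/4 = 24/840 = 1/35.
There are C(4,3) = 4 such orderings, each equally likely, so P = 4 × 1/35 = 4/35.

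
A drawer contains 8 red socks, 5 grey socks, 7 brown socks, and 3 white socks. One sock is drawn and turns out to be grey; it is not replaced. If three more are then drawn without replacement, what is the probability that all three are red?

2/55

With the first sock removed, 8 red remain out of 22.
P = 8/22 × 7/21 × 6/20 = 336/9240 = 2/55.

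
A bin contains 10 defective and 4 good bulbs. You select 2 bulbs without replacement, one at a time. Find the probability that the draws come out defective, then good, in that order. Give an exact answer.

20/91

Chain rule:
P = 10/14 × 4/13 = 40/182 = 20/91.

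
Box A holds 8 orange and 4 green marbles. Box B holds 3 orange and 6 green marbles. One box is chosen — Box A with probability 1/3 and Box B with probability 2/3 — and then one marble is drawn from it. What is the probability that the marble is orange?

4/9

From Box A: P(orange) = 8/12.
From Box B: P(orange) = 3/9.
Total probability = (1/3)(8/12) + (2/3)(3/9) = 4/9.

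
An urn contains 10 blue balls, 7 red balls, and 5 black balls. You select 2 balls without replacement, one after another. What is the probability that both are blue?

15/77

P(every draw is blue) = 10/22 × 9/21 = 90/462 = 15/77.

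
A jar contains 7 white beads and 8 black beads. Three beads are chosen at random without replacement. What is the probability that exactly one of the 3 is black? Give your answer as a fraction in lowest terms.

One ordering (black drawn first) has probability 8/15 × 7/14 × 6/13 = 336/2730 = 8/65.
There are C(3,1) = 3 such orderings, each equally likely, so P = 3 × 8/65 = 24/65.

24/65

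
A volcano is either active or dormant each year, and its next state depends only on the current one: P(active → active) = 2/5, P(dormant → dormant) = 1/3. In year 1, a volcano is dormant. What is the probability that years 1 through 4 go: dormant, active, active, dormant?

4/25

Year 1 is given. For each transition, use the conditional probability from the current state:
P(active | dormant) = 2/3; P(active | active) = 2/5; P(dormant | active) = 3/5.
P = 2/3 × 2/5 × 3/5 = 12/75 = 4/25.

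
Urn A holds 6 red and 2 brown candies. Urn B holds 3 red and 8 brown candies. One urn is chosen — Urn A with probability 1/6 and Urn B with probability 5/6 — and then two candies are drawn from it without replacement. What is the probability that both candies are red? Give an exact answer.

From Urn A: P(both red) = (6/8)(5/7) = 15/28.
From Urn B: P(both red) = (3/11)(2/10) = 3/55.
Total probability = (1/6)(15/28) + (5/6)(3/55) = 83/616.

83/616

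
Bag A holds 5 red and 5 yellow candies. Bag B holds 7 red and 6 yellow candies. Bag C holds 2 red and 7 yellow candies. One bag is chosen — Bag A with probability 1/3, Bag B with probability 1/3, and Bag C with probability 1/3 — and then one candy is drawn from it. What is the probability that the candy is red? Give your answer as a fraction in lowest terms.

From Bag A: P(red) = 5/10.
From Bag B: P(red) = 7/13.
From Bag C: P(red) = 2/9.
Total probability = (1/3)(5/10) + (1/3)(7/13) + (1/3)(2/9) = 295/702.

295/702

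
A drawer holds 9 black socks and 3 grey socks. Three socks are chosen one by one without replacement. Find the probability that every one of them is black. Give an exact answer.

21/55

P(all black) = 9/12 × 8/11 × 7/10 = 504/1320 = 21/55.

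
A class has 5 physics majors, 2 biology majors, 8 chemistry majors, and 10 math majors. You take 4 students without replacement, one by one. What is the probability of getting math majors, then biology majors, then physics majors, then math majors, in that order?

Each draw changes the counts, so multiply the conditional probabilities along the sequence:
P = 10/25 × 2/24 × 5/23 × 9/22 = 900/303600 = 3/1012.

3/1012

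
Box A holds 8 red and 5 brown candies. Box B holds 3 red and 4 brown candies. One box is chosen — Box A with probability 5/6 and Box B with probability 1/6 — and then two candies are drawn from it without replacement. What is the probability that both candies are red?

From Box A: P(both red) = (8/13)(7/12) = 14/39.
From Box B: P(both red) = (3/7)(2/6) = 1/7.
Total probability = (5/6)(14/39) + (1/6)(1/7) = 529/1638.

529/1638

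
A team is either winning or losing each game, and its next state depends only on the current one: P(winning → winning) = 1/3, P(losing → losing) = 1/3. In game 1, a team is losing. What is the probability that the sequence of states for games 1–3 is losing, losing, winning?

2/9

Game 1 is given. For each transition, use the conditional probability from the current state:
P(losing | losing) = 1/3; P(winning | losing) = 2/3.
P = 1/3 × 2/3 = 2/9.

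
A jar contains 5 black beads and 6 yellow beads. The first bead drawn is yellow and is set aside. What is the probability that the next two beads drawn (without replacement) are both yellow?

After the first draw, 5 of the remaining 10 beads are yellow.
P = 5/10 × 4/9 = 20/90 = 2/9.

2/9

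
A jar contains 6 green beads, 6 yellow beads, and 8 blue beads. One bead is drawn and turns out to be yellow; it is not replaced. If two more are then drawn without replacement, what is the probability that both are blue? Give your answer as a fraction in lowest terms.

With the first bead removed, 8 blue remain out of 19.
P = 8/19 × 7/18 = 56/342 = 28/171.

28/171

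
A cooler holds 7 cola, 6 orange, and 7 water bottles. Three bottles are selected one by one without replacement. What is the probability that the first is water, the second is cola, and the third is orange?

49/1140

Each draw changes the counts, so multiply the conditional probabilities along the sequence:
P = 7/20 × 7/19 × 6/18 = 294/6840 = 49/1140.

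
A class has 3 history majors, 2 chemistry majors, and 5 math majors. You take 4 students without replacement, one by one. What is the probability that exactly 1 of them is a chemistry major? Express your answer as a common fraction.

One ordering (a chemistry major drawn first) has probability 2/10 × 8/9 × 7/8 × 6/7 = 672/5040 = 2/15.
There are C(4,1) = 4 such orderings, each equally likely, so P = 4 × 2/15 = 8/15.

8/15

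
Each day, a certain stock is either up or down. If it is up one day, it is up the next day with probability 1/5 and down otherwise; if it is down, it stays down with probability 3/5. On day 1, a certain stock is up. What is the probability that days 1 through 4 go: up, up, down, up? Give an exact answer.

Day 1 is given. For each transition, use the conditional probability from the current state:
P(up | up) = 1/5; P(down | up) = 4/5; P(up | down) = 2/5.
P = 1/5 × 4/5 × 2/5 = 8/125.

8/125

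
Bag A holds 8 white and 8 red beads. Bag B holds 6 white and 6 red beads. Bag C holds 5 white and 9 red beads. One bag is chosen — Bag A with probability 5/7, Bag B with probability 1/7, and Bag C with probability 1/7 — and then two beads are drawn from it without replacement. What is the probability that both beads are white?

4516/21021

From Bag A: P(both white) = (8/16)(7/15) = 7/30.
From Bag B: P(both white) = (6/12)(5/11) = 5/22.
From Bag C: P(both white) = (5/14)(4/13) = 10/91.
Total probability = (5/7)(7/30) + (1/7)(5/22) + (1/7)(10/91) = 4516/21021.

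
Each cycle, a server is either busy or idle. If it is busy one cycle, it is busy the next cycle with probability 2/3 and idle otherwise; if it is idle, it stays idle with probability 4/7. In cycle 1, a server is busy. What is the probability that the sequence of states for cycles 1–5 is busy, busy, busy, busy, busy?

Cycle 1 is given. For each transition, use the conditional probability from the current state:
P(busy | busy) = 2/3; P(busy | busy) = 2/3; P(busy | busy) = 2/3; P(busy | busy) = 2/3.
P = 2/3 × 2/3 × 2/3 × 2/3 = 16/81.

16/81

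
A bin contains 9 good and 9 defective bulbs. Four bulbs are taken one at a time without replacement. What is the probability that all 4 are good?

P(all good) = 9/18 × 8/17 × 7/16 × 6/15 = 3024/73440 = 7/170.

7/170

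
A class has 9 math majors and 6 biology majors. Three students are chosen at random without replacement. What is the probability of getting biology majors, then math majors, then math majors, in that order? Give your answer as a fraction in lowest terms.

Chain rule:
P = 6/15 × 9/14 × 8/13 = 432/2730 = 72/455.

72/455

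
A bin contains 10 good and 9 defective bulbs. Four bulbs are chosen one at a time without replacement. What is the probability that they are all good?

35/646

P(every draw is good) = 10/19 × 9/18 × 8/17 × 7/16 = 5040/93024 = 35/646.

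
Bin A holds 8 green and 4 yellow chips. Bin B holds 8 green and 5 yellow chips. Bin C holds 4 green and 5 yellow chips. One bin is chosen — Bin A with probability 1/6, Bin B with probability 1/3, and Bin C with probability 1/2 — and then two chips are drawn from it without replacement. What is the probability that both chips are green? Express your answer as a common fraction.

From Bin A: P(both green) = (8/12)(7/11) = 14/33.
From Bin B: P(both green) = (8/13)(7/12) = 14/39.
From Bin C: P(both green) = (4/9)(3/8) = 1/6.
Total probability = (1/6)(14/33) + (1/3)(14/39) + (1/2)(1/6) = 1409/5148.

1409/5148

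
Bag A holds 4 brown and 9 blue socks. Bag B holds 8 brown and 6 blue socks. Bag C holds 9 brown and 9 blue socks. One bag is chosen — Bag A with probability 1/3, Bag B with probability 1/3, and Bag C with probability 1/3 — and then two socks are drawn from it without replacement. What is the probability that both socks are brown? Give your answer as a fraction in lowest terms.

137/663

From Bag A: P(both brown) = (4/13)(3/12) = 1/13.
From Bag B: P(both brown) = (8/14)(7/13) = 4/13.
From Bag C: P(both brown) = (9/18)(8/17) = 4/17.
Total probability = (1/3)(1/13) + (1/3)(4/13) + (1/3)(4/17) = 137/663.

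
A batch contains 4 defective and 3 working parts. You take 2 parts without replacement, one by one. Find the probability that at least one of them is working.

P(no working) = 4/7 × 3/6 = 12/42 = 2/7.
P(at least one) = 1 − 2/7 = 5/7.

5/7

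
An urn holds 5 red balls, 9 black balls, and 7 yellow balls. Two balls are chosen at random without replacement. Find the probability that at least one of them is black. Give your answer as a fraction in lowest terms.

24/35

P(no black) = 12/21 × 11/20 = 132/420 = 11/35.
P(at least one) = 1 − 11/35 = 24/35.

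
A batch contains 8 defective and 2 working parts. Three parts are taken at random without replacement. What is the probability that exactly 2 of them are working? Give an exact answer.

1/15

One ordering (working drawn first) has probability 2/10 × 1/9 × 8/8 = 16/720 = 1/45.
There are C(3,2) = 3 such orderings, each equally likely, so P = 3 × 1/45 = 1/15.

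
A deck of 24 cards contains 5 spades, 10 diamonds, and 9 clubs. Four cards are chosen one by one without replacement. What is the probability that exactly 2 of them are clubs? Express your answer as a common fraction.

One ordering (clubs drawn first) has probability 9/24 × 8/23 × 15/22 × 14/21 = 15120/255024 = 15/253.
There are C(4,2) = 6 such orderings, each equally likely, so P = 6 × 15/253 = 90/253.

90/253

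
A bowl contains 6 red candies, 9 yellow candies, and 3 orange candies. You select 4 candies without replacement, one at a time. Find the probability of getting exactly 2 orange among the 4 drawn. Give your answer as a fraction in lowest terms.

One ordering (orange drawn first) has probability 3/18 × 2/17 × 15/16 × 14/15 = 1260/73440 = 7/408.
There are C(4,2) = 6 such orderings, each equally likely, so P = 6 × 7/408 = 7/68.

7/68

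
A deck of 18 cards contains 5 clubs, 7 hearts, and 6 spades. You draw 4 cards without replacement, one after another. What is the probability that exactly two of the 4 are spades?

11/34

One ordering (spades drawn first) has probability 6/18 × 5/17 × 12/16 × 11/15 = 3960/73440 = 11/204.
There are C(4,2) = 6 such orderings, each equally likely, so P = 6 × 11/204 = 11/34.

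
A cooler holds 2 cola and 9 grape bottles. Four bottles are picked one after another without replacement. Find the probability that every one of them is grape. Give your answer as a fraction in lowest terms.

P = 9/11 × 8/10 × 7/9 × 6/8 = 3024/7920 = 21/55.

21/55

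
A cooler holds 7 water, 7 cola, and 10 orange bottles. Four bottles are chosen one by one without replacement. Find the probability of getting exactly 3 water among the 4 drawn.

One ordering (water drawn first) has probability 7/24 × 6/23 × 5/22 × 17/21 = 3570/255024 = 85/6072.
There are C(4,3) = 4 such orderings, each equally likely, so P = 4 × 85/6072 = 85/1518.

85/1518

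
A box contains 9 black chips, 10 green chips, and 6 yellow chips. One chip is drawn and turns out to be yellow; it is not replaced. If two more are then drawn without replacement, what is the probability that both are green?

With the first chip removed, 10 green remain out of 24.
P = 10/24 × 9/23 = 90/552 = 15/92.

15/92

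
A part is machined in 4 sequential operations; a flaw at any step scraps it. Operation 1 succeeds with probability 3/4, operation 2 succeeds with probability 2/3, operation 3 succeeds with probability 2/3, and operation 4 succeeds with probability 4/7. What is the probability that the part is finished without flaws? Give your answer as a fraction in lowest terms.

Multiplying along the chain,
P = 3/4 × 2/3 × 2/3 × 4/7 = 48/252 = 4/21.

4/21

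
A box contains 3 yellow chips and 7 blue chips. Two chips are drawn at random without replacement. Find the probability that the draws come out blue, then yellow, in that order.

7/30

Chain rule:
P = 7/10 × 3/9 = 21/90 = 7/30.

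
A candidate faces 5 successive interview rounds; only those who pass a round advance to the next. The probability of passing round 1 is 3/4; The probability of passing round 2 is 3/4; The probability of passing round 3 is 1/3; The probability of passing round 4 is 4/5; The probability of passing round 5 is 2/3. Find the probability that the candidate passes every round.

Multiplying along the chain,
P = 3/4 × 3/4 × 1/3 × 4/5 × 2/3 = 72/720 = 1/10.

1/10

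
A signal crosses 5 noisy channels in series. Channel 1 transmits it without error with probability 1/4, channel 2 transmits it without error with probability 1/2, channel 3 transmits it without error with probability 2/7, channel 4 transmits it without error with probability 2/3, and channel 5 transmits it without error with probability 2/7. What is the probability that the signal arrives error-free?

1/147

The events are sequential, so multiply the conditional probabilities:
P = 1/4 × 1/2 × 2/7 × 2/3 × 2/7 = 8/1176 = 1/147.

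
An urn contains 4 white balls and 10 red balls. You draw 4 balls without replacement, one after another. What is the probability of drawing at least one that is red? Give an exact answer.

1000/1001

P(no red) = 4/14 × 3/13 × 2/12 × 1/11 = 24/24024 = 1/1001.
P(at least one) = 1 − 1/1001 = 1000/1001.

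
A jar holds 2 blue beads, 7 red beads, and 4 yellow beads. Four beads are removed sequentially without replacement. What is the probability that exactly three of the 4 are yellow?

One ordering (yellow drawn first) has probability 4/13 × 3/12 × 2/11 × 9/10 = 216/17160 = 9/715.
There are C(4,3) = 4 such orderings, each equally likely, so P = 4 × 9/715 = 36/715.

36/715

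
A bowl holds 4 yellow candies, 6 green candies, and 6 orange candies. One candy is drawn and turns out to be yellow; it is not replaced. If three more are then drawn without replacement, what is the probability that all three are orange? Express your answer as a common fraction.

4/91

After the first draw, 6 of the remaining 15 candies are orange.
P = 6/15 × 5/14 × 4/13 = 120/2730 = 4/91.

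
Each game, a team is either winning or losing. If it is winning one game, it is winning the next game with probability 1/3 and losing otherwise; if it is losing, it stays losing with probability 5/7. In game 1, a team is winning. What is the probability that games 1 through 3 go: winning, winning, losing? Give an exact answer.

Game 1 is given. For each transition, use the conditional probability from the current state:
P(winning | winning) = 1/3; P(losing | winning) = 2/3.
P = 1/3 × 2/3 = 2/9.

2/9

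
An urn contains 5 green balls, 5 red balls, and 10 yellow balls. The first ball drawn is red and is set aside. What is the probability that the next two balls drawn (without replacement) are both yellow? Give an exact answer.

After the first draw, 10 of the remaining 19 balls are yellow.
P = 10/19 × 9/18 = 90/342 = 5/19.

5/19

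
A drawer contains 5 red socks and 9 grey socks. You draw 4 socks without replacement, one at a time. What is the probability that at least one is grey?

P(no grey) = 5/14 × 4/13 × 3/12 × 2/11 = 120/24024 = 5/1001.
P(at least one) = 1 − 5/1001 = 996/1001.

996/1001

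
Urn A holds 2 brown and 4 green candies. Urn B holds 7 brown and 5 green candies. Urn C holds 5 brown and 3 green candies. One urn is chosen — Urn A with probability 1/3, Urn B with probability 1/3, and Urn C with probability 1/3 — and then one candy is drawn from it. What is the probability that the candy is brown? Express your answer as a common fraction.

From Urn A: P(brown) = 2/6.
From Urn B: P(brown) = 7/12.
From Urn C: P(brown) = 5/8.
Total probability = (1/3)(2/6) + (1/3)(7/12) + (1/3)(5/8) = 37/72.

37/72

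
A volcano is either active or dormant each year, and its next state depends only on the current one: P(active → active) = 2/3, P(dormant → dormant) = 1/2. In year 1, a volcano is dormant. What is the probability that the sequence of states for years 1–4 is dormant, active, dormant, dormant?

Year 1 is given. For each transition, use the conditional probability from the current state:
P(active | dormant) = 1/2; P(dormant | active) = 1/3; P(dormant | dormant) = 1/2.
P = 1/2 × 1/3 × 1/2 = 1/12.

1/12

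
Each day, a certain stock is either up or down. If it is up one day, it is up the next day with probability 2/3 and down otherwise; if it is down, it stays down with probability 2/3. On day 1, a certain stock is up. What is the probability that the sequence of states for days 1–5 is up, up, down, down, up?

Day 1 is given. For each transition, use the conditional probability from the current state:
P(up | up) = 2/3; P(down | up) = 1/3; P(down | down) = 2/3; P(up | down) = 1/3.
P = 2/3 × 1/3 × 2/3 × 1/3 = 4/81.

4/81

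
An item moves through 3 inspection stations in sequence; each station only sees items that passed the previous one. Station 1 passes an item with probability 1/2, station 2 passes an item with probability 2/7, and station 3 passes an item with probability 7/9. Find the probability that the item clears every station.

The events are sequential, so multiply the conditional probabilities:
P = 1/2 × 2/7 × 7/9 = 14/126 = 1/9.

1/9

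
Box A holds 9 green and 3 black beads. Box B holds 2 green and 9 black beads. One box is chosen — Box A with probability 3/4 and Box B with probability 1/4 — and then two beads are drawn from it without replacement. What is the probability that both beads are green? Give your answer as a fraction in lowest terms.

91/220

From Box A: P(both green) = (9/12)(8/11) = 6/11.
From Box B: P(both green) = (2/11)(1/10) = 1/55.
Total probability = (3/4)(6/11) + (1/4)(1/55) = 91/220.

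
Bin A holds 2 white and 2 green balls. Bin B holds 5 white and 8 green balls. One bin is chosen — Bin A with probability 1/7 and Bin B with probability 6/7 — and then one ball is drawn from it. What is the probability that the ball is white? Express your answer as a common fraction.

73/182

From Bin A: P(white) = 2/4.
From Bin B: P(white) = 5/13.
Total probability = (1/7)(2/4) + (6/7)(5/13) = 73/182.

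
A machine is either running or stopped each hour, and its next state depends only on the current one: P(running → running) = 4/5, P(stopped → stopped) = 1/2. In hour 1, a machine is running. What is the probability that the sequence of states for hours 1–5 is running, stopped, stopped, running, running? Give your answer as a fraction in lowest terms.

Hour 1 is given. For each transition, use the conditional probability from the current state:
P(stopped | running) = 1/5; P(stopped | stopped) = 1/2; P(running | stopped) = 1/2; P(running | running) = 4/5.
P = 1/5 × 1/2 × 1/2 × 4/5 = 4/100 = 1/25.

1/25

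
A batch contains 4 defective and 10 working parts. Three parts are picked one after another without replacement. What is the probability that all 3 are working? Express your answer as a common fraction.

P(all working) = 10/14 × 9/13 × 8/12 = 720/2184 = 30/91.

30/91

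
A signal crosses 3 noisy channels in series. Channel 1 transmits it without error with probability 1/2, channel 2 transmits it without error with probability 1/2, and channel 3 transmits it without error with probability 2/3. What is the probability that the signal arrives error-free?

Multiplying along the chain,
P = 1/2 × 1/2 × 2/3 = 2/12 = 1/6.

1/6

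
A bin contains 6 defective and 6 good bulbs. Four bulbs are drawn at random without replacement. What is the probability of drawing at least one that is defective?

32/33

P(no defective) = 6/12 × 5/11 × 4/10 × 3/9 = 360/11880 = 1/33.
P(at least one) = 1 − 1/33 = 32/33.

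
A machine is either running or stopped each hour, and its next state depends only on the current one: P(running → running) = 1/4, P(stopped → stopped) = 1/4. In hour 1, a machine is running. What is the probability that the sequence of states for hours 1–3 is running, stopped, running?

9/16

Hour 1 is given. For each transition, use the conditional probability from the current state:
P(stopped | running) = 3/4; P(running | stopped) = 3/4.
P = 3/4 × 3/4 = 9/16.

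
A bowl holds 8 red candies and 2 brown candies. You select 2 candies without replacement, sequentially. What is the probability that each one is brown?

1/45

P = 2/10 × 1/9 = 2/90 = 1/45.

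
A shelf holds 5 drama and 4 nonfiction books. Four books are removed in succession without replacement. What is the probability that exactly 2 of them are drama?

10/21

One ordering (drama drawn first) has probability 5/9 × 4/8 × 4/7 × 3/6 = 240/3024 = 5/63.
There are C(4,2) = 6 such orderings, each equally likely, so P = 6 × 5/63 = 10/21.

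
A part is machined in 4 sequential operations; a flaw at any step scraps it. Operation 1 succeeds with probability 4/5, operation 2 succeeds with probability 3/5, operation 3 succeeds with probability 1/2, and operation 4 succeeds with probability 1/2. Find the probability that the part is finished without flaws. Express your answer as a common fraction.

The events are sequential, so multiply the conditional probabilities:
P = 4/5 × 3/5 × 1/2 × 1/2 = 12/100 = 3/25.

3/25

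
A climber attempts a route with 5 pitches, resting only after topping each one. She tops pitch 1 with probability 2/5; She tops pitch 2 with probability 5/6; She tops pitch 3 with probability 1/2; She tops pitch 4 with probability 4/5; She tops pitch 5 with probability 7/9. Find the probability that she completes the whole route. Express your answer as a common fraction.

14/135

Each stage is reached only if all earlier stages succeed, so
P = 2/5 × 5/6 × 1/2 × 4/5 × 7/9 = 280/2700 = 14/135.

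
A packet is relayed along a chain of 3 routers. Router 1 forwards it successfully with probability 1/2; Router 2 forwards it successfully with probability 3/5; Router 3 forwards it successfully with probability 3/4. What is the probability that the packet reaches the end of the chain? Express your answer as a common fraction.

9/40

The events are sequential, so multiply the conditional probabilities:
P = 1/2 × 3/5 × 3/4 = 9/40.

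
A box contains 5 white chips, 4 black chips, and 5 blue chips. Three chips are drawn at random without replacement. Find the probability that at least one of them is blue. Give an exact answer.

10/13

P(no blue) = 9/14 × 8/13 × 7/12 = 504/2184 = 3/13.
P(at least one) = 1 − 3/13 = 10/13.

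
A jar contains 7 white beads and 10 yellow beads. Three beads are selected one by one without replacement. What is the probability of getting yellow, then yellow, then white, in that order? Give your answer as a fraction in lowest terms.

21/136

Multiply the probability of each draw given the previous ones:
P = 10/17 × 9/16 × 7/15 = 630/4080 = 21/136.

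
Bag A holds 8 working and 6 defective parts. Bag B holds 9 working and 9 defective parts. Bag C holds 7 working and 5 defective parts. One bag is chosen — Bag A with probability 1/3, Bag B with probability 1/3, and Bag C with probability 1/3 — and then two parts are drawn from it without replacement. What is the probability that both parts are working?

4187/14586

From Bag A: P(both working) = (8/14)(7/13) = 4/13.
From Bag B: P(both working) = (9/18)(8/17) = 4/17.
From Bag C: P(both working) = (7/12)(6/11) = 7/22.
Total probability = (1/3)(4/13) + (1/3)(4/17) + (1/3)(7/22) = 4187/14586.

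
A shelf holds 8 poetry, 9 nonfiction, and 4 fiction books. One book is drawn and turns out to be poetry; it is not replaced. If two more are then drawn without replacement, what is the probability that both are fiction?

3/95

After the first draw, 4 of the remaining 20 books are fiction.
P = 4/20 × 3/19 = 12/380 = 3/95.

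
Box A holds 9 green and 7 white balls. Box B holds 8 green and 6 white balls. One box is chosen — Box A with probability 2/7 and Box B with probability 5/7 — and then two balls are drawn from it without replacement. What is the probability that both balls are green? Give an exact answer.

139/455

From Box A: P(both green) = (9/16)(8/15) = 3/10.
From Box B: P(both green) = (8/14)(7/13) = 4/13.
Total probability = (2/7)(3/10) + (5/7)(4/13) = 139/455.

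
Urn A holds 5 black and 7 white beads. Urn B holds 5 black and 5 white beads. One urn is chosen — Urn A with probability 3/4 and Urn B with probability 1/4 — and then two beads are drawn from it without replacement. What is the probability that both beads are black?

From Urn A: P(both black) = (5/12)(4/11) = 5/33.
From Urn B: P(both black) = (5/10)(4/9) = 2/9.
Total probability = (3/4)(5/33) + (1/4)(2/9) = 67/396.

67/396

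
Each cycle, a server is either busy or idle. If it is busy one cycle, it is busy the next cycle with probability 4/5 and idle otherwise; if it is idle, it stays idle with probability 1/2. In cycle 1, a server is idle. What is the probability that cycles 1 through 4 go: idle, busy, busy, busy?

Cycle 1 is given. For each transition, use the conditional probability from the current state:
P(busy | idle) = 1/2; P(busy | busy) = 4/5; P(busy | busy) = 4/5.
P = 1/2 × 4/5 × 4/5 = 16/50 = 8/25.

8/25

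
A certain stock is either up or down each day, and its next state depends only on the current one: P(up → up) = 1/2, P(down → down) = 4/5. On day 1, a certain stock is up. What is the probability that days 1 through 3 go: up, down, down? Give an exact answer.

2/5

Day 1 is given. For each transition, use the conditional probability from the current state:
P(down | up) = 1/2; P(down | down) = 4/5.
P = 1/2 × 4/5 = 4/10 = 2/5.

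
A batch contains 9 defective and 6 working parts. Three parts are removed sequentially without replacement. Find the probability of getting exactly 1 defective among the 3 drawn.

27/91

One ordering (defective drawn first) has probability 9/15 × 6/14 × 5/13 = 270/2730 = 9/91.
There are C(3,1) = 3 such orderings, each equally likely, so P = 3 × 9/91 = 27/91.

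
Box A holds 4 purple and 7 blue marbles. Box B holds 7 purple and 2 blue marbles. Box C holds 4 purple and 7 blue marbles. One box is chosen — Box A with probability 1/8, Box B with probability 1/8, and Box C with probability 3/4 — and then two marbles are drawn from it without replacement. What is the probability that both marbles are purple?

889/5280

From Box A: P(both purple) = (4/11)(3/10) = 6/55.
From Box B: P(both purple) = (7/9)(6/8) = 7/12.
From Box C: P(both purple) = (4/11)(3/10) = 6/55.
Total probability = (1/8)(6/55) + (1/8)(7/12) + (3/4)(6/55) = 889/5280.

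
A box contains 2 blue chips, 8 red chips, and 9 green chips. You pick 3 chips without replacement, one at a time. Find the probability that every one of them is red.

P = 8/19 × 7/18 × 6/17 = 336/5814 = 56/969.

56/969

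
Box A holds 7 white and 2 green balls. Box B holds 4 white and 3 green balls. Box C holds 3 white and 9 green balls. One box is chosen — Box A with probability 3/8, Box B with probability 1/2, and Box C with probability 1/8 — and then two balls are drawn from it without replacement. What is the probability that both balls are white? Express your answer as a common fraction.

From Box A: P(both white) = (7/9)(6/8) = 7/12.
From Box B: P(both white) = (4/7)(3/6) = 2/7.
From Box C: P(both white) = (3/12)(2/11) = 1/22.
Total probability = (3/8)(7/12) + (1/2)(2/7) + (1/8)(1/22) = 905/2464.

905/2464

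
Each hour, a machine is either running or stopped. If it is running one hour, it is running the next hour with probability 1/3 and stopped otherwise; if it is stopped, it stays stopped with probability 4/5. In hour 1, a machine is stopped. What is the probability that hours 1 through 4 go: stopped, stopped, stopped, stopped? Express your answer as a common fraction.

64/125

Hour 1 is given. For each transition, use the conditional probability from the current state:
P(stopped | stopped) = 4/5; P(stopped | stopped) = 4/5; P(stopped | stopped) = 4/5.
P = 4/5 × 4/5 × 4/5 = 64/125.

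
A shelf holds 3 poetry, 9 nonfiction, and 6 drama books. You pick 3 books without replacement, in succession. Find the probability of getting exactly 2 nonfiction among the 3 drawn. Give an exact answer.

27/68

One ordering (nonfiction drawn first) has probability 9/18 × 8/17 × 9/16 = 648/4896 = 9/68.
There are C(3,2) = 3 such orderings, each equally likely, so P = 3 × 9/68 = 27/68.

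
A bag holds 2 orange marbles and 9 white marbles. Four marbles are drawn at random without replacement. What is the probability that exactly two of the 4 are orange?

6/55

One ordering (orange drawn first) has probability 2/11 × 1/10 × 9/9 × 8/8 = 144/7920 = 1/55.
There are C(4,2) = 6 such orderings, each equally likely, so P = 6 × 1/55 = 6/55.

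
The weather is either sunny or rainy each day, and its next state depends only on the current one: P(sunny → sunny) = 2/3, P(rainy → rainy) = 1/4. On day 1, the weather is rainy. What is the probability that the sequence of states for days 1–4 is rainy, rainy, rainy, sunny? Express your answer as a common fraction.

Day 1 is given. For each transition, use the conditional probability from the current state:
P(rainy | rainy) = 1/4; P(rainy | rainy) = 1/4; P(sunny | rainy) = 3/4.
P = 1/4 × 1/4 × 3/4 = 3/64.

3/64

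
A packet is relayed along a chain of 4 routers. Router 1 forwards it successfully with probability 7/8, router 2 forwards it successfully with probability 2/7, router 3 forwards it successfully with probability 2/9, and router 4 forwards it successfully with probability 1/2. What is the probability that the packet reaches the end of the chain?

1/36

Multiplying along the chain,
P = 7/8 × 2/7 × 2/9 × 1/2 = 28/1008 = 1/36.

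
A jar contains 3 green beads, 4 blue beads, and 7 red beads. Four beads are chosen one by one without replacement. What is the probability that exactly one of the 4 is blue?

One ordering (blue drawn first) has probability 4/14 × 10/13 × 9/12 × 8/11 = 2880/24024 = 120/1001.
There are C(4,1) = 4 such orderings, each equally likely, so P = 4 × 120/1001 = 480/1001.

480/1001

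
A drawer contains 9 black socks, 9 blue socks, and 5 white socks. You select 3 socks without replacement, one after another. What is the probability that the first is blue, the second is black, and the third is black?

108/1771

Multiply the probability of each draw given the previous ones:
P = 9/23 × 9/22 × 8/21 = 648/10626 = 108/1771.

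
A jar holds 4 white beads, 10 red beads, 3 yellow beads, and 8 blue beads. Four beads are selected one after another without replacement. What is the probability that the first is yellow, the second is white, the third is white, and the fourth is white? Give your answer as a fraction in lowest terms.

3/12650

Multiply the probability of each draw given the previous ones:
P = 3/25 × 4/24 × 3/23 × 2/22 = 72/303600 = 3/12650.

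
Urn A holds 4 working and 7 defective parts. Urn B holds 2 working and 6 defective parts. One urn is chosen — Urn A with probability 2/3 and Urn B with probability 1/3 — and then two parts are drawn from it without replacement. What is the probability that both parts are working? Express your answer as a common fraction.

From Urn A: P(both working) = (4/11)(3/10) = 6/55.
From Urn B: P(both working) = (2/8)(1/7) = 1/28.
Total probability = (2/3)(6/55) + (1/3)(1/28) = 391/4620.

391/4620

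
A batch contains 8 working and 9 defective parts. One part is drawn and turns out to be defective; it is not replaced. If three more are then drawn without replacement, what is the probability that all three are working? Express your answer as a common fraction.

1/10

With the first part removed, 8 working remain out of 16.
P = 8/16 × 7/15 × 6/14 = 336/3360 = 1/10.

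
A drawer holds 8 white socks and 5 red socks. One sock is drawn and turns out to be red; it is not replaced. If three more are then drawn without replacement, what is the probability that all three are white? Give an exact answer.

After the first draw, 8 of the remaining 12 socks are white.
P = 8/12 × 7/11 × 6/10 = 336/1320 = 14/55.

14/55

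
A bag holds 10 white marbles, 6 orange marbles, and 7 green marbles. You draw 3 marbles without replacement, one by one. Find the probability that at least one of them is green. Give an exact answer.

173/253

P(no green) = 16/23 × 15/22 × 14/21 = 3360/10626 = 80/253.
P(at least one) = 1 − 80/253 = 173/253.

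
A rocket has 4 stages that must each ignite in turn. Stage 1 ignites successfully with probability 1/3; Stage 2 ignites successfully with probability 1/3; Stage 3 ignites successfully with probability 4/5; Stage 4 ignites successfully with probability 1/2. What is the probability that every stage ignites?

The events are sequential, so multiply the conditional probabilities:
P = 1/3 × 1/3 × 4/5 × 1/2 = 4/90 = 2/45.

2/45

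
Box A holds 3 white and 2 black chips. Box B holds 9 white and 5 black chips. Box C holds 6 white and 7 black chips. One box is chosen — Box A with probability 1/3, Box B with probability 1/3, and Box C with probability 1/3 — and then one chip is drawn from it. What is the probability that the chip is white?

From Box A: P(white) = 3/5.
From Box B: P(white) = 9/14.
From Box C: P(white) = 6/13.
Total probability = (1/3)(3/5) + (1/3)(9/14) + (1/3)(6/13) = 517/910.

517/910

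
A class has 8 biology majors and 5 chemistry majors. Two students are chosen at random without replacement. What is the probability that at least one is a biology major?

34/39

P(no biology majors) = 5/13 × 4/12 = 20/156 = 5/39.
P(at least one) = 1 − 5/39 = 34/39.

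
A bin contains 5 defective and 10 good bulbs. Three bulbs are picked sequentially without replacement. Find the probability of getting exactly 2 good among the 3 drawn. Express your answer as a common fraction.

45/91

One ordering (good drawn first) has probability 10/15 × 9/14 × 5/13 = 450/2730 = 15/91.
There are C(3,2) = 3 such orderings, each equally likely, so P = 3 × 15/91 = 45/91.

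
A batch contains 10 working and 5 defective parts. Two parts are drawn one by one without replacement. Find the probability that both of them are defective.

P(all defective) = 5/15 × 4/14 = 20/210 = 2/21.

2/21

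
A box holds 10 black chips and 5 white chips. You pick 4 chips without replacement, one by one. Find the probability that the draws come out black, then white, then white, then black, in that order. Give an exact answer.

5/91

Multiply the probability of each draw given the previous ones:
P = 10/15 × 5/14 × 4/13 × 9/12 = 1800/32760 = 5/91.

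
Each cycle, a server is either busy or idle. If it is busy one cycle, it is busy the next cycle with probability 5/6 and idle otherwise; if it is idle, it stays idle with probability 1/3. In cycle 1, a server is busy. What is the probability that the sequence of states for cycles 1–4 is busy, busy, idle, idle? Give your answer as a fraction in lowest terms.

5/108

Cycle 1 is given. For each transition, use the conditional probability from the current state:
P(busy | busy) = 5/6; P(idle | busy) = 1/6; P(idle | idle) = 1/3.
P = 5/6 × 1/6 × 1/3 = 5/108.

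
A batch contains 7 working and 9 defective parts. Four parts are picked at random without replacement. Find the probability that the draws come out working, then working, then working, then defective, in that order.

9/208

Chain rule:
P = 7/16 × 6/15 × 5/14 × 9/13 = 1890/43680 = 9/208.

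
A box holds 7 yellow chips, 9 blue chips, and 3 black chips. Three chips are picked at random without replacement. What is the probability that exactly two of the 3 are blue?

One ordering (blue drawn first) has probability 9/19 × 8/18 × 10/17 = 720/5814 = 40/323.
There are C(3,2) = 3 such orderings, each equally likely, so P = 3 × 40/323 = 120/323.

120/323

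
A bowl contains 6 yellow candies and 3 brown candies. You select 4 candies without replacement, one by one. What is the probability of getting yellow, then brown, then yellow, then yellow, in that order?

5/42

Chain rule:
P = 6/9 × 3/8 × 5/7 × 4/6 = 360/3024 = 5/42.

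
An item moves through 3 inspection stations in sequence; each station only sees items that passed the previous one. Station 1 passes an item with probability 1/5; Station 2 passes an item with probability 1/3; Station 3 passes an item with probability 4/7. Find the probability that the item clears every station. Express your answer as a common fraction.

4/105

Each stage is reached only if all earlier stages succeed, so
P = 1/5 × 1/3 × 4/7 = 4/105.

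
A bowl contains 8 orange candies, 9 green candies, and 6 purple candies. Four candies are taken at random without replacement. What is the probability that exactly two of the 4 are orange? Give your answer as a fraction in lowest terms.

84/253

One ordering (orange drawn first) has probability 8/23 × 7/22 × 15/21 × 14/20 = 11760/212520 = 14/253.
There are C(4,2) = 6 such orderings, each equally likely, so P = 6 × 14/253 = 84/253.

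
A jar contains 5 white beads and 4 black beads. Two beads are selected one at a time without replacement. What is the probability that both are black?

P = 4/9 × 3/8 = 12/72 = 1/6.

1/6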